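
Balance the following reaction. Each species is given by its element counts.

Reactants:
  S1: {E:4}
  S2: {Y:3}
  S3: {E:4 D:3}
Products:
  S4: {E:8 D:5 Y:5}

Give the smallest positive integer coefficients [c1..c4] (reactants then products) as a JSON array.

Coefficients: [1, 5, 5, 3]

E: 1·4+5·0+5·4 = 24 | 3·8 = 24
D: 1·0+5·0+5·3 = 15 | 3·5 = 15
Y: 1·0+5·3+5·0 = 15 | 3·5 = 15
gcd(1,5,5,3) = 1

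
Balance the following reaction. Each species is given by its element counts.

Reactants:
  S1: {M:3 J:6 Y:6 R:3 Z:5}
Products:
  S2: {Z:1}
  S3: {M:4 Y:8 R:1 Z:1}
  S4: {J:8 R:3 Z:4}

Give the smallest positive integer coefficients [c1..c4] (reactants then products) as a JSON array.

M: 4·3 = 12 | 5·0+3·4+3·0 = 12
J: 4·6 = 24 | 5·0+3·0+3·8 = 24
Y: 4·6 = 24 | 5·0+3·8+3·0 = 24
R: 4·3 = 12 | 5·0+3·1+3·3 = 12
Z: 4·5 = 20 | 5·1+3·1+3·4 = 20
gcd(4,5,3,3) = 1

Coefficients: [4, 5, 3, 3]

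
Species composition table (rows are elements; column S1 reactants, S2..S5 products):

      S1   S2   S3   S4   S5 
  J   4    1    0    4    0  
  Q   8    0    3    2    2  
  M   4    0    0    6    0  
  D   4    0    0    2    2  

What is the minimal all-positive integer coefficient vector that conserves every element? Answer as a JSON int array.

Coefficients: [3, 4, 4, 2, 4]

J: 3·4 = 12 | 4·1+4·0+2·4+4·0 = 12
Q: 3·8 = 24 | 4·0+4·3+2·2+4·2 = 24
M: 3·4 = 12 | 4·0+4·0+2·6+4·0 = 12
D: 3·4 = 12 | 4·0+4·0+2·2+4·2 = 12
gcd(3,4,4,2,4) = 1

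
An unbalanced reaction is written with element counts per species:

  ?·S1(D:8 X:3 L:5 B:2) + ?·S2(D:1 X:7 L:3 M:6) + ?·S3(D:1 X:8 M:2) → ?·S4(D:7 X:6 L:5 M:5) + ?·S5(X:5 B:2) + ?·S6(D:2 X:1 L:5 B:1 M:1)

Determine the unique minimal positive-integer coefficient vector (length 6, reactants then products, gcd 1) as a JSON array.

Coefficients: [5, 5, 1, 6, 4, 2]

D: 5·8+5·1+1·1 = 46 | 6·7+4·0+2·2 = 46
X: 5·3+5·7+1·8 = 58 | 6·6+4·5+2·1 = 58
L: 5·5+5·3+1·0 = 40 | 6·5+4·0+2·5 = 40
B: 5·2+5·0+1·0 = 10 | 6·0+4·2+2·1 = 10
M: 5·0+5·6+1·2 = 32 | 6·5+4·0+2·1 = 32
gcd(5,5,1,6,4,2) = 1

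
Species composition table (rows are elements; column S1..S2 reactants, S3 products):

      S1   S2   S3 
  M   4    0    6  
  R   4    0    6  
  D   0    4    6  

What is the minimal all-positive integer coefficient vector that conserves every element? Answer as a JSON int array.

M: 3·4+3·0 = 12 | 2·6 = 12
R: 3·4+3·0 = 12 | 2·6 = 12
D: 3·0+3·4 = 12 | 2·6 = 12
gcd(3,3,2) = 1

Coefficients: [3, 3, 2]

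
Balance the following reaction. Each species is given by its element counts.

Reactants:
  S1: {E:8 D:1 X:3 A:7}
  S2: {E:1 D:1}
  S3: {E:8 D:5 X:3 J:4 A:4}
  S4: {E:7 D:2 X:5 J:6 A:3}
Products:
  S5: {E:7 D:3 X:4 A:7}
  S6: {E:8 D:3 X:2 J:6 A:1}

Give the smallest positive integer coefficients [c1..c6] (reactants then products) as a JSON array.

Coefficients: [3, 5, 3, 2, 5, 4]

E: 3·8+5·1+3·8+2·7 = 67 | 5·7+4·8 = 67
D: 3·1+5·1+3·5+2·2 = 27 | 5·3+4·3 = 27
X: 3·3+5·0+3·3+2·5 = 28 | 5·4+4·2 = 28
J: 3·0+5·0+3·4+2·6 = 24 | 5·0+4·6 = 24
A: 3·7+5·0+3·4+2·3 = 39 | 5·7+4·1 = 39
gcd(3,5,3,2,5,4) = 1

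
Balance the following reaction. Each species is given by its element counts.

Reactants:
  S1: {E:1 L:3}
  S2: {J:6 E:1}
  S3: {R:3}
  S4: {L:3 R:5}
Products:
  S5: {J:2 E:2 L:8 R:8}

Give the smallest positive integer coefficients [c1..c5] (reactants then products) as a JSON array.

Coefficients: [5, 1, 3, 3, 3]

J: 5·0+1·6+3·0+3·0 = 6 | 3·2 = 6
E: 5·1+1·1+3·0+3·0 = 6 | 3·2 = 6
L: 5·3+1·0+3·0+3·3 = 24 | 3·8 = 24
R: 5·0+1·0+3·3+3·5 = 24 | 3·8 = 24
gcd(5,1,3,3,3) = 1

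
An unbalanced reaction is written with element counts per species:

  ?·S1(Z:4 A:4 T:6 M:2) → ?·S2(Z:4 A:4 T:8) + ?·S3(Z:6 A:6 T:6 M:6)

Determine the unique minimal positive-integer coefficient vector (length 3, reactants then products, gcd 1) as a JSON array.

Z: 6·4 = 24 | 3·4+2·6 = 24
A: 6·4 = 24 | 3·4+2·6 = 24
T: 6·6 = 36 | 3·8+2·6 = 36
M: 6·2 = 12 | 3·0+2·6 = 12
gcd(6,3,2) = 1

Coefficients: [6, 3, 2]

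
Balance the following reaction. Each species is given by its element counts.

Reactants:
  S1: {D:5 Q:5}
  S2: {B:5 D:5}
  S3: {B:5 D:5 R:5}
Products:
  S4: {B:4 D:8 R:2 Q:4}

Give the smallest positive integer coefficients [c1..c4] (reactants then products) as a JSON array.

B: 4·0+2·5+2·5 = 20 | 5·4 = 20
D: 4·5+2·5+2·5 = 40 | 5·8 = 40
R: 4·0+2·0+2·5 = 10 | 5·2 = 10
Q: 4·5+2·0+2·0 = 20 | 5·4 = 20
gcd(4,2,2,5) = 1

Coefficients: [4, 2, 2, 5]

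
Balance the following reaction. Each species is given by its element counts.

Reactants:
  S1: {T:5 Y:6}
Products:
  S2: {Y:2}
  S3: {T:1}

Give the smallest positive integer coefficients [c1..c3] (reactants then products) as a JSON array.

Coefficients: [1, 3, 5]

T: 1·5 = 5 | 3·0+5·1 = 5
Y: 1·6 = 6 | 3·2+5·0 = 6
gcd(1,3,5) = 1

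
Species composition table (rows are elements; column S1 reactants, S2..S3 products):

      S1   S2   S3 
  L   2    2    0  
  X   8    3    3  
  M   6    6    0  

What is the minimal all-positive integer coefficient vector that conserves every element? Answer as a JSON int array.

Coefficients: [3, 3, 5]

L: 3·2 = 6 | 3·2+5·0 = 6
X: 3·8 = 24 | 3·3+5·3 = 24
M: 3·6 = 18 | 3·6+5·0 = 18
gcd(3,3,5) = 1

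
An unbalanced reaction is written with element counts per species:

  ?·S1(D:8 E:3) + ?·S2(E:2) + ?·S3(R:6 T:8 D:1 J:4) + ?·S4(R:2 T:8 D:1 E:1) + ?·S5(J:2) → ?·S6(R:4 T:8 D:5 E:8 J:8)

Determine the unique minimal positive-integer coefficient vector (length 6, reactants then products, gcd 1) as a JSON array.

R: 1·0+6·0+1·6+1·2+6·0 = 8 | 2·4 = 8
T: 1·0+6·0+1·8+1·8+6·0 = 16 | 2·8 = 16
D: 1·8+6·0+1·1+1·1+6·0 = 10 | 2·5 = 10
E: 1·3+6·2+1·0+1·1+6·0 = 16 | 2·8 = 16
J: 1·0+6·0+1·4+1·0+6·2 = 16 | 2·8 = 16
gcd(1,6,1,1,6,2) = 1

Coefficients: [1, 6, 1, 1, 6, 2]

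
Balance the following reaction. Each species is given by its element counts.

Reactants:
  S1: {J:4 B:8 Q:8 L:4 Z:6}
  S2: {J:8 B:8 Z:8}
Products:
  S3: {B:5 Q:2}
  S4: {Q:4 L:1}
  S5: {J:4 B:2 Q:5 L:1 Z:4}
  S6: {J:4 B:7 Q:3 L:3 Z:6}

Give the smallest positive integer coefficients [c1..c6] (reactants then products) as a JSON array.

Coefficients: [6, 1, 2, 4, 2, 6]

J: 6·4+1·8 = 32 | 2·0+4·0+2·4+6·4 = 32
B: 6·8+1·8 = 56 | 2·5+4·0+2·2+6·7 = 56
Q: 6·8+1·0 = 48 | 2·2+4·4+2·5+6·3 = 48
L: 6·4+1·0 = 24 | 2·0+4·1+2·1+6·3 = 24
Z: 6·6+1·8 = 44 | 2·0+4·0+2·4+6·6 = 44
gcd(6,1,2,4,2,6) = 1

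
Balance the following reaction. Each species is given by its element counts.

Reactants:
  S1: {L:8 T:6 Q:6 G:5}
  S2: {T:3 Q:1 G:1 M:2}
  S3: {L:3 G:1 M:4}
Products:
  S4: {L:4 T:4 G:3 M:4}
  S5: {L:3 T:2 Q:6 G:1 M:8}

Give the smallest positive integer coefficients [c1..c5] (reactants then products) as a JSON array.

Coefficients: [1, 6, 6, 5, 2]

L: 1·8+6·0+6·3 = 26 | 5·4+2·3 = 26
T: 1·6+6·3+6·0 = 24 | 5·4+2·2 = 24
Q: 1·6+6·1+6·0 = 12 | 5·0+2·6 = 12
G: 1·5+6·1+6·1 = 17 | 5·3+2·1 = 17
M: 1·0+6·2+6·4 = 36 | 5·4+2·8 = 36
gcd(1,6,6,5,2) = 1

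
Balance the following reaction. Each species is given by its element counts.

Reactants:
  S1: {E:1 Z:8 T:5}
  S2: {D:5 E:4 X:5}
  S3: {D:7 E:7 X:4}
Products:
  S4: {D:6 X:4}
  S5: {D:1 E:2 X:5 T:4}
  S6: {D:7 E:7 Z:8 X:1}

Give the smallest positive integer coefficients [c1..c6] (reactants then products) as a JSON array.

Coefficients: [4, 5, 2, 1, 5, 4]

D: 4·0+5·5+2·7 = 39 | 1·6+5·1+4·7 = 39
E: 4·1+5·4+2·7 = 38 | 1·0+5·2+4·7 = 38
Z: 4·8+5·0+2·0 = 32 | 1·0+5·0+4·8 = 32
X: 4·0+5·5+2·4 = 33 | 1·4+5·5+4·1 = 33
T: 4·5+5·0+2·0 = 20 | 1·0+5·4+4·0 = 20
gcd(4,5,2,1,5,4) = 1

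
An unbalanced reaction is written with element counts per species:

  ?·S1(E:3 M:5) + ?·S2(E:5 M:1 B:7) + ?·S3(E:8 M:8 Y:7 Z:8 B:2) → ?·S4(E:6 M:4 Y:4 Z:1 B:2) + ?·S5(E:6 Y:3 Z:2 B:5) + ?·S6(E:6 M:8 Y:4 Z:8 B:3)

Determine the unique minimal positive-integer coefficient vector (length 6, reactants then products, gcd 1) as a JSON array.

Coefficients: [1, 3, 6, 4, 2, 5]

E: 1·3+3·5+6·8 = 66 | 4·6+2·6+5·6 = 66
M: 1·5+3·1+6·8 = 56 | 4·4+2·0+5·8 = 56
Y: 1·0+3·0+6·7 = 42 | 4·4+2·3+5·4 = 42
Z: 1·0+3·0+6·8 = 48 | 4·1+2·2+5·8 = 48
B: 1·0+3·7+6·2 = 33 | 4·2+2·5+5·3 = 33
gcd(1,3,6,4,2,5) = 1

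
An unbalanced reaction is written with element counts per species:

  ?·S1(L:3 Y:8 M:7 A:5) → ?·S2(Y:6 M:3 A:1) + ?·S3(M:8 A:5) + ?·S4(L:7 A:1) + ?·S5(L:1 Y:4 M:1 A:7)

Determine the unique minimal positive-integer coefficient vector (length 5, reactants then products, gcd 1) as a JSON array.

Coefficients: [5, 6, 2, 2, 1]

L: 5·3 = 15 | 6·0+2·0+2·7+1·1 = 15
Y: 5·8 = 40 | 6·6+2·0+2·0+1·4 = 40
M: 5·7 = 35 | 6·3+2·8+2·0+1·1 = 35
A: 5·5 = 25 | 6·1+2·5+2·1+1·7 = 25
gcd(5,6,2,2,1) = 1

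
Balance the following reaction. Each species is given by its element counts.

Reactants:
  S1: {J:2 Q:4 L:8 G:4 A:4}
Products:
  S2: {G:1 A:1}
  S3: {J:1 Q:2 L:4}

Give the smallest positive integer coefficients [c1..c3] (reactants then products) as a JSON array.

J: 1·2 = 2 | 4·0+2·1 = 2
Q: 1·4 = 4 | 4·0+2·2 = 4
L: 1·8 = 8 | 4·0+2·4 = 8
G: 1·4 = 4 | 4·1+2·0 = 4
A: 1·4 = 4 | 4·1+2·0 = 4
gcd(1,4,2) = 1

Coefficients: [1, 4, 2]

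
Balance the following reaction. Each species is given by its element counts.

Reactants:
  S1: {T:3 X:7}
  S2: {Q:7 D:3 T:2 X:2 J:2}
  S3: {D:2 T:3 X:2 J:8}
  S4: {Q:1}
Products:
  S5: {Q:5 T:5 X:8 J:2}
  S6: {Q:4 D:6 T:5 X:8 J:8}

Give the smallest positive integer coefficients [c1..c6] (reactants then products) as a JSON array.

Coefficients: [6, 4, 3, 4, 4, 3]

Q: 6·0+4·7+3·0+4·1 = 32 | 4·5+3·4 = 32
D: 6·0+4·3+3·2+4·0 = 18 | 4·0+3·6 = 18
T: 6·3+4·2+3·3+4·0 = 35 | 4·5+3·5 = 35
X: 6·7+4·2+3·2+4·0 = 56 | 4·8+3·8 = 56
J: 6·0+4·2+3·8+4·0 = 32 | 4·2+3·8 = 32
gcd(6,4,3,4,4,3) = 1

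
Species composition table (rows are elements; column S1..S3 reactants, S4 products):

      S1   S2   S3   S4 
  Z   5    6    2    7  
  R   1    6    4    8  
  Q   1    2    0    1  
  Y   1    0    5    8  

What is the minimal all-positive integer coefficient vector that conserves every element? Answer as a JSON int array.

Coefficients: [2, 1, 6, 4]

Z: 2·5+1·6+6·2 = 28 | 4·7 = 28
R: 2·1+1·6+6·4 = 32 | 4·8 = 32
Q: 2·1+1·2+6·0 = 4 | 4·1 = 4
Y: 2·1+1·0+6·5 = 32 | 4·8 = 32
gcd(2,1,6,4) = 1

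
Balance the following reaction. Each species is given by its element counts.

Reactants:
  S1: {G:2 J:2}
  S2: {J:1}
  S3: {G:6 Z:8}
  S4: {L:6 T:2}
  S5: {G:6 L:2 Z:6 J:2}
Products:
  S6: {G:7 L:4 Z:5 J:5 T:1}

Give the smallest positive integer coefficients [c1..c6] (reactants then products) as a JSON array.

Coefficients: [5, 6, 1, 2, 2, 4]

G: 5·2+6·0+1·6+2·0+2·6 = 28 | 4·7 = 28
L: 5·0+6·0+1·0+2·6+2·2 = 16 | 4·4 = 16
Z: 5·0+6·0+1·8+2·0+2·6 = 20 | 4·5 = 20
J: 5·2+6·1+1·0+2·0+2·2 = 20 | 4·5 = 20
T: 5·0+6·0+1·0+2·2+2·0 = 4 | 4·1 = 4
gcd(5,6,1,2,2,4) = 1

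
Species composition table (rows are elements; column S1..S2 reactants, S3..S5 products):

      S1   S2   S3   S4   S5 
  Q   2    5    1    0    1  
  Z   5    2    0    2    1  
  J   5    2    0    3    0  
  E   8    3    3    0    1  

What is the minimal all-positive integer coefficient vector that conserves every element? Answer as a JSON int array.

Coefficients: [2, 1, 5, 4, 4]

Q: 2·2+1·5 = 9 | 5·1+4·0+4·1 = 9
Z: 2·5+1·2 = 12 | 5·0+4·2+4·1 = 12
J: 2·5+1·2 = 12 | 5·0+4·3+4·0 = 12
E: 2·8+1·3 = 19 | 5·3+4·0+4·1 = 19
gcd(2,1,5,4,4) = 1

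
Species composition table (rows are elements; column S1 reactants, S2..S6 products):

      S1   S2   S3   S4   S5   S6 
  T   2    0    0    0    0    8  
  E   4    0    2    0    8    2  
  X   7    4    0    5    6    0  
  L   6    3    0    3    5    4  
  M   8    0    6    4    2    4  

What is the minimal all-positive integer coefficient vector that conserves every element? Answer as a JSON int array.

Coefficients: [4, 3, 3, 2, 1, 1]

T: 4·2 = 8 | 3·0+3·0+2·0+1·0+1·8 = 8
E: 4·4 = 16 | 3·0+3·2+2·0+1·8+1·2 = 16
X: 4·7 = 28 | 3·4+3·0+2·5+1·6+1·0 = 28
L: 4·6 = 24 | 3·3+3·0+2·3+1·5+1·4 = 24
M: 4·8 = 32 | 3·0+3·6+2·4+1·2+1·4 = 32
gcd(4,3,3,2,1,1) = 1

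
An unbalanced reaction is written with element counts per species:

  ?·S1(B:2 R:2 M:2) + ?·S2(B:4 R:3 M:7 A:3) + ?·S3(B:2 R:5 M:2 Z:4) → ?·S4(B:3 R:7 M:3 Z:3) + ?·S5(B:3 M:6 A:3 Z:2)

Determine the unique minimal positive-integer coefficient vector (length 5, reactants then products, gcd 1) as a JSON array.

B: 1·2+2·4+4·2 = 18 | 4·3+2·3 = 18
R: 1·2+2·3+4·5 = 28 | 4·7+2·0 = 28
M: 1·2+2·7+4·2 = 24 | 4·3+2·6 = 24
A: 1·0+2·3+4·0 = 6 | 4·0+2·3 = 6
Z: 1·0+2·0+4·4 = 16 | 4·3+2·2 = 16
gcd(1,2,4,4,2) = 1

Coefficients: [1, 2, 4, 4, 2]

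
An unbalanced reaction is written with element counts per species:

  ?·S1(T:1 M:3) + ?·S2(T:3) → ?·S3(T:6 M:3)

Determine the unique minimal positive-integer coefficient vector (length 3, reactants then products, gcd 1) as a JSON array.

Coefficients: [3, 5, 3]

T: 3·1+5·3 = 18 | 3·6 = 18
M: 3·3+5·0 = 9 | 3·3 = 9
gcd(3,5,3) = 1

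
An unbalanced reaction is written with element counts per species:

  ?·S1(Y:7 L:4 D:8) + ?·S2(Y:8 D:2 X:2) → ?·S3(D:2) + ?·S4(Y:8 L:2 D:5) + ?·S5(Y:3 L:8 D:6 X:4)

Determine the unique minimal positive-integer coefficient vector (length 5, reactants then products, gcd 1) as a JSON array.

Coefficients: [5, 2, 4, 6, 1]

Y: 5·7+2·8 = 51 | 4·0+6·8+1·3 = 51
L: 5·4+2·0 = 20 | 4·0+6·2+1·8 = 20
D: 5·8+2·2 = 44 | 4·2+6·5+1·6 = 44
X: 5·0+2·2 = 4 | 4·0+6·0+1·4 = 4
gcd(5,2,4,6,1) = 1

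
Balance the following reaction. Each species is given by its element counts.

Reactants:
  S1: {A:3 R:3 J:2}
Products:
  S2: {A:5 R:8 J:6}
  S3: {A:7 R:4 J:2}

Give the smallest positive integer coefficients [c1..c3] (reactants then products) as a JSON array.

A: 4·3 = 12 | 1·5+1·7 = 12
R: 4·3 = 12 | 1·8+1·4 = 12
J: 4·2 = 8 | 1·6+1·2 = 8
gcd(4,1,1) = 1

Coefficients: [4, 1, 1]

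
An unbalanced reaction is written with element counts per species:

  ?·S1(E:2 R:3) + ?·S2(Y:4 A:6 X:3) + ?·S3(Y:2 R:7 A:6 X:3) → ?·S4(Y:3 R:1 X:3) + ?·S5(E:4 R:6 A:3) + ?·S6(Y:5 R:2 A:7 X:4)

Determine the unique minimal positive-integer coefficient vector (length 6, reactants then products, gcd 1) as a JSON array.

Y: 6·0+4·4+1·2 = 18 | 1·3+3·0+3·5 = 18
E: 6·2+4·0+1·0 = 12 | 1·0+3·4+3·0 = 12
R: 6·3+4·0+1·7 = 25 | 1·1+3·6+3·2 = 25
A: 6·0+4·6+1·6 = 30 | 1·0+3·3+3·7 = 30
X: 6·0+4·3+1·3 = 15 | 1·3+3·0+3·4 = 15
gcd(6,4,1,1,3,3) = 1

Coefficients: [6, 4, 1, 1, 3, 3]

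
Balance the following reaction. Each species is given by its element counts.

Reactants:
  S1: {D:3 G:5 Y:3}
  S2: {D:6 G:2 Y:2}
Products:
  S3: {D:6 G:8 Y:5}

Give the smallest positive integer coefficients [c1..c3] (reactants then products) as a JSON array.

Coefficients: [6, 1, 4]

D: 6·3+1·6 = 24 | 4·6 = 24
G: 6·5+1·2 = 32 | 4·8 = 32
Y: 6·3+1·2 = 20 | 4·5 = 20
gcd(6,1,4) = 1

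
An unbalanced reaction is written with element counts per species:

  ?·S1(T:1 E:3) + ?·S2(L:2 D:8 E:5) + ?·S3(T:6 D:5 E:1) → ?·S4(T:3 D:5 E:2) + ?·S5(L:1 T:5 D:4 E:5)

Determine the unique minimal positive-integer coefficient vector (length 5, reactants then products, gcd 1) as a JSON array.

L: 5·0+2·2+5·0 = 4 | 5·0+4·1 = 4
T: 5·1+2·0+5·6 = 35 | 5·3+4·5 = 35
D: 5·0+2·8+5·5 = 41 | 5·5+4·4 = 41
E: 5·3+2·5+5·1 = 30 | 5·2+4·5 = 30
gcd(5,2,5,5,4) = 1

Coefficients: [5, 2, 5, 5, 4]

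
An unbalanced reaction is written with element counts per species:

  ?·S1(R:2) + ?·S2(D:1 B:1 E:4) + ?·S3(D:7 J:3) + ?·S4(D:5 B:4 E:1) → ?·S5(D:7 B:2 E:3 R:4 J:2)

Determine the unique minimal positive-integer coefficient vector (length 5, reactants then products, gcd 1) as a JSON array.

Coefficients: [6, 2, 2, 1, 3]

D: 6·0+2·1+2·7+1·5 = 21 | 3·7 = 21
B: 6·0+2·1+2·0+1·4 = 6 | 3·2 = 6
E: 6·0+2·4+2·0+1·1 = 9 | 3·3 = 9
R: 6·2+2·0+2·0+1·0 = 12 | 3·4 = 12
J: 6·0+2·0+2·3+1·0 = 6 | 3·2 = 6
gcd(6,2,2,1,3) = 1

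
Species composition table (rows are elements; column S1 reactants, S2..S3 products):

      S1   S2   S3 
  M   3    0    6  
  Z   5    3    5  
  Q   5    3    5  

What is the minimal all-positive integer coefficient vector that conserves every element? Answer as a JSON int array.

Coefficients: [6, 5, 3]

M: 6·3 = 18 | 5·0+3·6 = 18
Z: 6·5 = 30 | 5·3+3·5 = 30
Q: 6·5 = 30 | 5·3+3·5 = 30
gcd(6,5,3) = 1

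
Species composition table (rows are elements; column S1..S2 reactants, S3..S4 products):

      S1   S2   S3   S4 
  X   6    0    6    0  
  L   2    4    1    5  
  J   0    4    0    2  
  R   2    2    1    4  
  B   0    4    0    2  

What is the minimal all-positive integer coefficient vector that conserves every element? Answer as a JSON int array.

X: 6·6+1·0 = 36 | 6·6+2·0 = 36
L: 6·2+1·4 = 16 | 6·1+2·5 = 16
J: 6·0+1·4 = 4 | 6·0+2·2 = 4
R: 6·2+1·2 = 14 | 6·1+2·4 = 14
B: 6·0+1·4 = 4 | 6·0+2·2 = 4
gcd(6,1,6,2) = 1

Coefficients: [6, 1, 6, 2]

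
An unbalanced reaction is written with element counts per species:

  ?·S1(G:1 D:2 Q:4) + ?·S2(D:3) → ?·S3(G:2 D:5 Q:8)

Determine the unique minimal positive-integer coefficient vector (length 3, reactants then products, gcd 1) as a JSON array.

G: 6·1+1·0 = 6 | 3·2 = 6
D: 6·2+1·3 = 15 | 3·5 = 15
Q: 6·4+1·0 = 24 | 3·8 = 24
gcd(6,1,3) = 1

Coefficients: [6, 1, 3]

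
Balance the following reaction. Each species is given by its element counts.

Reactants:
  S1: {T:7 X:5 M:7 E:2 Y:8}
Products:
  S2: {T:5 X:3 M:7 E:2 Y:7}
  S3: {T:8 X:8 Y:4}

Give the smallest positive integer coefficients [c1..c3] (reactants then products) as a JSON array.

T: 4·7 = 28 | 4·5+1·8 = 28
X: 4·5 = 20 | 4·3+1·8 = 20
M: 4·7 = 28 | 4·7+1·0 = 28
E: 4·2 = 8 | 4·2+1·0 = 8
Y: 4·8 = 32 | 4·7+1·4 = 32
gcd(4,4,1) = 1

Coefficients: [4, 4, 1]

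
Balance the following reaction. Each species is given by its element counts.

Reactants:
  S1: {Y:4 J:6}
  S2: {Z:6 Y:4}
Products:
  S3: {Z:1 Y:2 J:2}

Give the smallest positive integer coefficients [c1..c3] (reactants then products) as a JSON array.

Coefficients: [2, 1, 6]

Z: 2·0+1·6 = 6 | 6·1 = 6
Y: 2·4+1·4 = 12 | 6·2 = 12
J: 2·6+1·0 = 12 | 6·2 = 12
gcd(2,1,6) = 1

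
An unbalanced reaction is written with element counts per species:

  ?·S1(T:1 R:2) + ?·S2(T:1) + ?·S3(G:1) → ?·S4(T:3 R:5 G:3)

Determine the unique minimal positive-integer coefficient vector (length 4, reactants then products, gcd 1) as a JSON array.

T: 5·1+1·1+6·0 = 6 | 2·3 = 6
R: 5·2+1·0+6·0 = 10 | 2·5 = 10
G: 5·0+1·0+6·1 = 6 | 2·3 = 6
gcd(5,1,6,2) = 1

Coefficients: [5, 1, 6, 2]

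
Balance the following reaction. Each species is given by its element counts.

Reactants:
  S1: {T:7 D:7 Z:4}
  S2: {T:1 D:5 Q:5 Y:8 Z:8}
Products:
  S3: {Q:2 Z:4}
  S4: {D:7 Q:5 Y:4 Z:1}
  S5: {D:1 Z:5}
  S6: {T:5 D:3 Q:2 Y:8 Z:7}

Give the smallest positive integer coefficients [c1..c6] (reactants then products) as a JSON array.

Coefficients: [2, 6, 1, 4, 4, 4]

T: 2·7+6·1 = 20 | 1·0+4·0+4·0+4·5 = 20
D: 2·7+6·5 = 44 | 1·0+4·7+4·1+4·3 = 44
Q: 2·0+6·5 = 30 | 1·2+4·5+4·0+4·2 = 30
Y: 2·0+6·8 = 48 | 1·0+4·4+4·0+4·8 = 48
Z: 2·4+6·8 = 56 | 1·4+4·1+4·5+4·7 = 56
gcd(2,6,1,4,4,4) = 1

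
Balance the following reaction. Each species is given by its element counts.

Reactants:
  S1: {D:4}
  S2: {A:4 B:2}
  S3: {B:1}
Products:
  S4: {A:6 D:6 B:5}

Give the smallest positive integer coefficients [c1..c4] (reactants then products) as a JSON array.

A: 3·0+3·4+4·0 = 12 | 2·6 = 12
D: 3·4+3·0+4·0 = 12 | 2·6 = 12
B: 3·0+3·2+4·1 = 10 | 2·5 = 10
gcd(3,3,4,2) = 1

Coefficients: [3, 3, 4, 2]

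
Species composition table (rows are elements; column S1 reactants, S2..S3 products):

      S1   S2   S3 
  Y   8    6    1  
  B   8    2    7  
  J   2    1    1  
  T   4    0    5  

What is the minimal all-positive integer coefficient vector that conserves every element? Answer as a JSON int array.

Coefficients: [5, 6, 4]

Y: 5·8 = 40 | 6·6+4·1 = 40
B: 5·8 = 40 | 6·2+4·7 = 40
J: 5·2 = 10 | 6·1+4·1 = 10
T: 5·4 = 20 | 6·0+4·5 = 20
gcd(5,6,4) = 1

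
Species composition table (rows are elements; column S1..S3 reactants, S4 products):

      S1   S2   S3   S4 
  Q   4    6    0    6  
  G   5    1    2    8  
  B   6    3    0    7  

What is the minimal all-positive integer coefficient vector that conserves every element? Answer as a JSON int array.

Q: 3·4+1·6+4·0 = 18 | 3·6 = 18
G: 3·5+1·1+4·2 = 24 | 3·8 = 24
B: 3·6+1·3+4·0 = 21 | 3·7 = 21
gcd(3,1,4,3) = 1

Coefficients: [3, 1, 4, 3]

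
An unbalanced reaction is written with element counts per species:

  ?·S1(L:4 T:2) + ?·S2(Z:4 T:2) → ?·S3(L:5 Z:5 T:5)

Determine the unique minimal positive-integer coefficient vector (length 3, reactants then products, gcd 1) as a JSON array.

Coefficients: [5, 5, 4]

L: 5·4+5·0 = 20 | 4·5 = 20
Z: 5·0+5·4 = 20 | 4·5 = 20
T: 5·2+5·2 = 20 | 4·5 = 20
gcd(5,5,4) = 1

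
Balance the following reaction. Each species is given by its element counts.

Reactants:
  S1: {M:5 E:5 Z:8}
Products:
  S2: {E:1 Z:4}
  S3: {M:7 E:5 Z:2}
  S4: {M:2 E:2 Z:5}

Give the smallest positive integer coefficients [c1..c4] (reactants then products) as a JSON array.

Coefficients: [5, 6, 3, 2]

M: 5·5 = 25 | 6·0+3·7+2·2 = 25
E: 5·5 = 25 | 6·1+3·5+2·2 = 25
Z: 5·8 = 40 | 6·4+3·2+2·5 = 40
gcd(5,6,3,2) = 1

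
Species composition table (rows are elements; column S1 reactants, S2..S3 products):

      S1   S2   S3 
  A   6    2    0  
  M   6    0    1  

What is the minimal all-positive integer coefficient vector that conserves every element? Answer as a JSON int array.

A: 1·6 = 6 | 3·2+6·0 = 6
M: 1·6 = 6 | 3·0+6·1 = 6
gcd(1,3,6) = 1

Coefficients: [1, 3, 6]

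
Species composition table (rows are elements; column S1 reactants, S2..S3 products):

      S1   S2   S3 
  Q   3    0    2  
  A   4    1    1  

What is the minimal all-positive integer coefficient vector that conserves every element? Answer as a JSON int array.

Coefficients: [2, 5, 3]

Q: 2·3 = 6 | 5·0+3·2 = 6
A: 2·4 = 8 | 5·1+3·1 = 8
gcd(2,5,3) = 1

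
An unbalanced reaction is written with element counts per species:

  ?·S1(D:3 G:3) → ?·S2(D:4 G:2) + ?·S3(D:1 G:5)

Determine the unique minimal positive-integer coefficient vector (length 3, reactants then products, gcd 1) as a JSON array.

Coefficients: [3, 2, 1]

D: 3·3 = 9 | 2·4+1·1 = 9
G: 3·3 = 9 | 2·2+1·5 = 9
gcd(3,2,1) = 1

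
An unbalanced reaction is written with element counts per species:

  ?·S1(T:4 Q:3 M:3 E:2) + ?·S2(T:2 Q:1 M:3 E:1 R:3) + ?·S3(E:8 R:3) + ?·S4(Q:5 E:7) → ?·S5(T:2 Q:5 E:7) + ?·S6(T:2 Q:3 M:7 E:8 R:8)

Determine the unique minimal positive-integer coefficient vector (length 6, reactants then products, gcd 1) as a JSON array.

T: 1·4+6·2+2·0+5·0 = 16 | 5·2+3·2 = 16
Q: 1·3+6·1+2·0+5·5 = 34 | 5·5+3·3 = 34
M: 1·3+6·3+2·0+5·0 = 21 | 5·0+3·7 = 21
E: 1·2+6·1+2·8+5·7 = 59 | 5·7+3·8 = 59
R: 1·0+6·3+2·3+5·0 = 24 | 5·0+3·8 = 24
gcd(1,6,2,5,5,3) = 1

Coefficients: [1, 6, 2, 5, 5, 3]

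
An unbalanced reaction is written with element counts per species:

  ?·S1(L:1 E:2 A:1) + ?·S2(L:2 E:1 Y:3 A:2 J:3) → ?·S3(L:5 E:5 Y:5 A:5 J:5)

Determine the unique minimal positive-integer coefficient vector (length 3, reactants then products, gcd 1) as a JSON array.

L: 5·1+5·2 = 15 | 3·5 = 15
E: 5·2+5·1 = 15 | 3·5 = 15
Y: 5·0+5·3 = 15 | 3·5 = 15
A: 5·1+5·2 = 15 | 3·5 = 15
J: 5·0+5·3 = 15 | 3·5 = 15
gcd(5,5,3) = 1

Coefficients: [5, 5, 3]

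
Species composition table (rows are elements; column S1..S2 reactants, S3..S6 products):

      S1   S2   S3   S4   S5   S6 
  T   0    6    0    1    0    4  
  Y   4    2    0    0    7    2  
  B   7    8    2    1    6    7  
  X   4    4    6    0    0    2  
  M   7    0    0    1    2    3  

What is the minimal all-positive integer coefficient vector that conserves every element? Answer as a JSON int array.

Coefficients: [4, 5, 4, 6, 2, 6]

T: 4·0+5·6 = 30 | 4·0+6·1+2·0+6·4 = 30
Y: 4·4+5·2 = 26 | 4·0+6·0+2·7+6·2 = 26
B: 4·7+5·8 = 68 | 4·2+6·1+2·6+6·7 = 68
X: 4·4+5·4 = 36 | 4·6+6·0+2·0+6·2 = 36
M: 4·7+5·0 = 28 | 4·0+6·1+2·2+6·3 = 28
gcd(4,5,4,6,2,6) = 1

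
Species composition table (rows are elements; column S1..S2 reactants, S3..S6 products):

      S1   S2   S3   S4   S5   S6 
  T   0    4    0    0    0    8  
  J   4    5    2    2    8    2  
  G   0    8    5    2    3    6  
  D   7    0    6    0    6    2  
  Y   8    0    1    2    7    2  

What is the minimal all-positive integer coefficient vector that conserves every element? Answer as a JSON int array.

T: 4·0+4·4 = 16 | 1·0+3·0+3·0+2·8 = 16
J: 4·4+4·5 = 36 | 1·2+3·2+3·8+2·2 = 36
G: 4·0+4·8 = 32 | 1·5+3·2+3·3+2·6 = 32
D: 4·7+4·0 = 28 | 1·6+3·0+3·6+2·2 = 28
Y: 4·8+4·0 = 32 | 1·1+3·2+3·7+2·2 = 32
gcd(4,4,1,3,3,2) = 1

Coefficients: [4, 4, 1, 3, 3, 2]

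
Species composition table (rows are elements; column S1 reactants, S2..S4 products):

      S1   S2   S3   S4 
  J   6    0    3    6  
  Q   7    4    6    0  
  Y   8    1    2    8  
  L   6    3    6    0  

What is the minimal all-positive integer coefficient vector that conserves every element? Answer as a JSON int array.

Coefficients: [4, 4, 2, 3]

J: 4·6 = 24 | 4·0+2·3+3·6 = 24
Q: 4·7 = 28 | 4·4+2·6+3·0 = 28
Y: 4·8 = 32 | 4·1+2·2+3·8 = 32
L: 4·6 = 24 | 4·3+2·6+3·0 = 24
gcd(4,4,2,3) = 1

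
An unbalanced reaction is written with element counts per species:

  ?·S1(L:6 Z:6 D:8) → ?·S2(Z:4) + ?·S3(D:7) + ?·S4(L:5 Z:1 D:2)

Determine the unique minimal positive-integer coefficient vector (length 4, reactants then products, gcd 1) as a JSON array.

L: 5·6 = 30 | 6·0+4·0+6·5 = 30
Z: 5·6 = 30 | 6·4+4·0+6·1 = 30
D: 5·8 = 40 | 6·0+4·7+6·2 = 40
gcd(5,6,4,6) = 1

Coefficients: [5, 6, 4, 6]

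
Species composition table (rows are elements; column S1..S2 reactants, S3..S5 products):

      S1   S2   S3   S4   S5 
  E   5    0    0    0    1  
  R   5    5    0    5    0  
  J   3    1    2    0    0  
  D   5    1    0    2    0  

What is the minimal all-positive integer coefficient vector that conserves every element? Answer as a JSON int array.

Coefficients: [1, 3, 3, 4, 5]

E: 1·5+3·0 = 5 | 3·0+4·0+5·1 = 5
R: 1·5+3·5 = 20 | 3·0+4·5+5·0 = 20
J: 1·3+3·1 = 6 | 3·2+4·0+5·0 = 6
D: 1·5+3·1 = 8 | 3·0+4·2+5·0 = 8
gcd(1,3,3,4,5) = 1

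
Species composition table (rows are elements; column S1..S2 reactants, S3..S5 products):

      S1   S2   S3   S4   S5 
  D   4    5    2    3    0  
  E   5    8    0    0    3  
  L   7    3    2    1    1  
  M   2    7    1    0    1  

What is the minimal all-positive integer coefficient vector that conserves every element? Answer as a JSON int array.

D: 2·4+1·5 = 13 | 5·2+1·3+6·0 = 13
E: 2·5+1·8 = 18 | 5·0+1·0+6·3 = 18
L: 2·7+1·3 = 17 | 5·2+1·1+6·1 = 17
M: 2·2+1·7 = 11 | 5·1+1·0+6·1 = 11
gcd(2,1,5,1,6) = 1

Coefficients: [2, 1, 5, 1, 6]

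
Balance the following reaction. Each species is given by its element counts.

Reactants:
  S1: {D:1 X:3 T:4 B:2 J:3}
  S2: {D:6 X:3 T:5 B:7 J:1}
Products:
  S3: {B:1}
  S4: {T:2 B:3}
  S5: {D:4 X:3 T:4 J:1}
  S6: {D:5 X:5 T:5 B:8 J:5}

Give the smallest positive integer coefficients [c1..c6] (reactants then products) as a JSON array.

Coefficients: [5, 5, 6, 5, 5, 3]

D: 5·1+5·6 = 35 | 6·0+5·0+5·4+3·5 = 35
X: 5·3+5·3 = 30 | 6·0+5·0+5·3+3·5 = 30
T: 5·4+5·5 = 45 | 6·0+5·2+5·4+3·5 = 45
B: 5·2+5·7 = 45 | 6·1+5·3+5·0+3·8 = 45
J: 5·3+5·1 = 20 | 6·0+5·0+5·1+3·5 = 20
gcd(5,5,6,5,5,3) = 1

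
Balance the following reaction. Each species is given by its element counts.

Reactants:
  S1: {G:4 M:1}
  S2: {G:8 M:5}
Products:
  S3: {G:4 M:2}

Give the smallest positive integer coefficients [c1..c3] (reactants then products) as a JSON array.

Coefficients: [1, 1, 3]

G: 1·4+1·8 = 12 | 3·4 = 12
M: 1·1+1·5 = 6 | 3·2 = 6
gcd(1,1,3) = 1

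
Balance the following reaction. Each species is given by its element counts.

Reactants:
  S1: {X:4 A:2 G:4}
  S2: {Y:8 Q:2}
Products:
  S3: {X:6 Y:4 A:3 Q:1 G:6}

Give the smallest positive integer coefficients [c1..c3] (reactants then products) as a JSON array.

Coefficients: [3, 1, 2]

X: 3·4+1·0 = 12 | 2·6 = 12
Y: 3·0+1·8 = 8 | 2·4 = 8
A: 3·2+1·0 = 6 | 2·3 = 6
Q: 3·0+1·2 = 2 | 2·1 = 2
G: 3·4+1·0 = 12 | 2·6 = 12
gcd(3,1,2) = 1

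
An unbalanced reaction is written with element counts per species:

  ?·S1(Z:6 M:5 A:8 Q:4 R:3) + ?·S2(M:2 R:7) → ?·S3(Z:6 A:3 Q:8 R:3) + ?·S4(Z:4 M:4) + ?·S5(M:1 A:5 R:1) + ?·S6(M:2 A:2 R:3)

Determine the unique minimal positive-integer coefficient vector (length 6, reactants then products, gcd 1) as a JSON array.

Coefficients: [4, 1, 2, 3, 4, 3]

Z: 4·6+1·0 = 24 | 2·6+3·4+4·0+3·0 = 24
M: 4·5+1·2 = 22 | 2·0+3·4+4·1+3·2 = 22
A: 4·8+1·0 = 32 | 2·3+3·0+4·5+3·2 = 32
Q: 4·4+1·0 = 16 | 2·8+3·0+4·0+3·0 = 16
R: 4·3+1·7 = 19 | 2·3+3·0+4·1+3·3 = 19
gcd(4,1,2,3,4,3) = 1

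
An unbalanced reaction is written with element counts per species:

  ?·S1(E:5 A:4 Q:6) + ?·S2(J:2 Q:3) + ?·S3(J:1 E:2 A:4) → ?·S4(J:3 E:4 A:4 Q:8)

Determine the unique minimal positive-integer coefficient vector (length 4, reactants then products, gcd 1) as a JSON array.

Coefficients: [2, 4, 1, 3]

J: 2·0+4·2+1·1 = 9 | 3·3 = 9
E: 2·5+4·0+1·2 = 12 | 3·4 = 12
A: 2·4+4·0+1·4 = 12 | 3·4 = 12
Q: 2·6+4·3+1·0 = 24 | 3·8 = 24
gcd(2,4,1,3) = 1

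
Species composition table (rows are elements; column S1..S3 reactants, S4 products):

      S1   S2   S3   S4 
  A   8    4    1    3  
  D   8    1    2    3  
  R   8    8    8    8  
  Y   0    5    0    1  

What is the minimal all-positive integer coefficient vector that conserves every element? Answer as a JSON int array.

Coefficients: [1, 1, 3, 5]

A: 1·8+1·4+3·1 = 15 | 5·3 = 15
D: 1·8+1·1+3·2 = 15 | 5·3 = 15
R: 1·8+1·8+3·8 = 40 | 5·8 = 40
Y: 1·0+1·5+3·0 = 5 | 5·1 = 5
gcd(1,1,3,5) = 1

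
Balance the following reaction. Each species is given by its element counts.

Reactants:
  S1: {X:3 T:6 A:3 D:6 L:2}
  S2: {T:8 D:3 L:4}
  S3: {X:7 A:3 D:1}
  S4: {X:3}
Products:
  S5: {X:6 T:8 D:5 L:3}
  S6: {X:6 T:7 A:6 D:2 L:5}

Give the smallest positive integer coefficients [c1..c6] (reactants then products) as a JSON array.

Coefficients: [1, 5, 3, 4, 4, 2]

X: 1·3+5·0+3·7+4·3 = 36 | 4·6+2·6 = 36
T: 1·6+5·8+3·0+4·0 = 46 | 4·8+2·7 = 46
A: 1·3+5·0+3·3+4·0 = 12 | 4·0+2·6 = 12
D: 1·6+5·3+3·1+4·0 = 24 | 4·5+2·2 = 24
L: 1·2+5·4+3·0+4·0 = 22 | 4·3+2·5 = 22
gcd(1,5,3,4,4,2) = 1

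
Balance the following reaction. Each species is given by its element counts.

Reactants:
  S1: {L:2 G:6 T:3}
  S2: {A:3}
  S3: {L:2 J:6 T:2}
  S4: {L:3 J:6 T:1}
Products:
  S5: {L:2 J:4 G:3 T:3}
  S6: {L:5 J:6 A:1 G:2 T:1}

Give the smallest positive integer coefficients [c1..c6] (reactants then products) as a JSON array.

L: 4·2+1·0+2·2+5·3 = 27 | 6·2+3·5 = 27
J: 4·0+1·0+2·6+5·6 = 42 | 6·4+3·6 = 42
A: 4·0+1·3+2·0+5·0 = 3 | 6·0+3·1 = 3
G: 4·6+1·0+2·0+5·0 = 24 | 6·3+3·2 = 24
T: 4·3+1·0+2·2+5·1 = 21 | 6·3+3·1 = 21
gcd(4,1,2,5,6,3) = 1

Coefficients: [4, 1, 2, 5, 6, 3]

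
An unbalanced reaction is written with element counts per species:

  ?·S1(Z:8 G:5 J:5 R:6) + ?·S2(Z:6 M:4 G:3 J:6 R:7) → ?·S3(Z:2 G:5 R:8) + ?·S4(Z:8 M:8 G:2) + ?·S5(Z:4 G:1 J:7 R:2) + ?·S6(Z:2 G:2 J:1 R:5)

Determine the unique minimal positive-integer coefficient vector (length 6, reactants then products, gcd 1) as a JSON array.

Coefficients: [3, 4, 2, 2, 5, 4]

Z: 3·8+4·6 = 48 | 2·2+2·8+5·4+4·2 = 48
M: 3·0+4·4 = 16 | 2·0+2·8+5·0+4·0 = 16
G: 3·5+4·3 = 27 | 2·5+2·2+5·1+4·2 = 27
J: 3·5+4·6 = 39 | 2·0+2·0+5·7+4·1 = 39
R: 3·6+4·7 = 46 | 2·8+2·0+5·2+4·5 = 46
gcd(3,4,2,2,5,4) = 1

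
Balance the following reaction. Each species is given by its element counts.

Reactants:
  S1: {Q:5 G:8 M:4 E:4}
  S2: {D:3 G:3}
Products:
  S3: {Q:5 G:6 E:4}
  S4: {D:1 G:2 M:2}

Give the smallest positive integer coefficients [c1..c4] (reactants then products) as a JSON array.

Q: 3·5+2·0 = 15 | 3·5+6·0 = 15
D: 3·0+2·3 = 6 | 3·0+6·1 = 6
G: 3·8+2·3 = 30 | 3·6+6·2 = 30
M: 3·4+2·0 = 12 | 3·0+6·2 = 12
E: 3·4+2·0 = 12 | 3·4+6·0 = 12
gcd(3,2,3,6) = 1

Coefficients: [3, 2, 3, 6]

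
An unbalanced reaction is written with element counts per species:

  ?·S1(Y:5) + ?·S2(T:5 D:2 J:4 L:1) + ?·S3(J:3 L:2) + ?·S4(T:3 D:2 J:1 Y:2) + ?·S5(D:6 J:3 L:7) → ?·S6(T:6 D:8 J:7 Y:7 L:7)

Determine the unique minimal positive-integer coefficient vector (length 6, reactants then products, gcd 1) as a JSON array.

Coefficients: [5, 3, 2, 5, 4, 5]

T: 5·0+3·5+2·0+5·3+4·0 = 30 | 5·6 = 30
D: 5·0+3·2+2·0+5·2+4·6 = 40 | 5·8 = 40
J: 5·0+3·4+2·3+5·1+4·3 = 35 | 5·7 = 35
Y: 5·5+3·0+2·0+5·2+4·0 = 35 | 5·7 = 35
L: 5·0+3·1+2·2+5·0+4·7 = 35 | 5·7 = 35
gcd(5,3,2,5,4,5) = 1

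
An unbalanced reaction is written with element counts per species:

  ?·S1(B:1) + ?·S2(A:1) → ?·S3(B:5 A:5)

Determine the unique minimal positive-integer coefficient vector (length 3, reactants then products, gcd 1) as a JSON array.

Coefficients: [5, 5, 1]

B: 5·1+5·0 = 5 | 1·5 = 5
A: 5·0+5·1 = 5 | 1·5 = 5
gcd(5,5,1) = 1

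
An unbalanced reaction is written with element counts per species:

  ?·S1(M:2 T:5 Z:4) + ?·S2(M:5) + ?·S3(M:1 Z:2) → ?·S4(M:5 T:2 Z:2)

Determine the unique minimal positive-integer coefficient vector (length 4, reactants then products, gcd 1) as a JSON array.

M: 2·2+4·5+1·1 = 25 | 5·5 = 25
T: 2·5+4·0+1·0 = 10 | 5·2 = 10
Z: 2·4+4·0+1·2 = 10 | 5·2 = 10
gcd(2,4,1,5) = 1

Coefficients: [2, 4, 1, 5]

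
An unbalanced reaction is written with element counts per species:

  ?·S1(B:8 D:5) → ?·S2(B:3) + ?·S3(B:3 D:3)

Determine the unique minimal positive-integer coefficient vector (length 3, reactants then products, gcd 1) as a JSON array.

B: 3·8 = 24 | 3·3+5·3 = 24
D: 3·5 = 15 | 3·0+5·3 = 15
gcd(3,3,5) = 1

Coefficients: [3, 3, 5]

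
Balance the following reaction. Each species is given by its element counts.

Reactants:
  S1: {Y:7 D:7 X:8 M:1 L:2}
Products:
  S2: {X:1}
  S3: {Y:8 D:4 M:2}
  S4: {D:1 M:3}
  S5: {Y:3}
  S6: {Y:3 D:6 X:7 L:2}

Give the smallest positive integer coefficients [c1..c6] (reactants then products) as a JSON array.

Y: 5·7 = 35 | 5·0+1·8+1·0+4·3+5·3 = 35
D: 5·7 = 35 | 5·0+1·4+1·1+4·0+5·6 = 35
X: 5·8 = 40 | 5·1+1·0+1·0+4·0+5·7 = 40
M: 5·1 = 5 | 5·0+1·2+1·3+4·0+5·0 = 5
L: 5·2 = 10 | 5·0+1·0+1·0+4·0+5·2 = 10
gcd(5,5,1,1,4,5) = 1

Coefficients: [5, 5, 1, 1, 4, 5]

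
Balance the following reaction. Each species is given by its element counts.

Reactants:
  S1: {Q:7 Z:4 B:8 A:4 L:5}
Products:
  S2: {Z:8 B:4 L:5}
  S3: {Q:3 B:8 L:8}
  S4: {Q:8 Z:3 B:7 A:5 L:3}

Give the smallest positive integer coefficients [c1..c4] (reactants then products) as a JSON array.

Q: 5·7 = 35 | 1·0+1·3+4·8 = 35
Z: 5·4 = 20 | 1·8+1·0+4·3 = 20
B: 5·8 = 40 | 1·4+1·8+4·7 = 40
A: 5·4 = 20 | 1·0+1·0+4·5 = 20
L: 5·5 = 25 | 1·5+1·8+4·3 = 25
gcd(5,1,1,4) = 1

Coefficients: [5, 1, 1, 4]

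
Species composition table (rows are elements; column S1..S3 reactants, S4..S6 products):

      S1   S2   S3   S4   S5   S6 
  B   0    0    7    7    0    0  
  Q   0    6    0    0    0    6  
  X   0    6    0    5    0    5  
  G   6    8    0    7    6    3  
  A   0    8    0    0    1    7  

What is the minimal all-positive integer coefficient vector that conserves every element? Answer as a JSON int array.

B: 2·0+5·0+1·7 = 7 | 1·7+5·0+5·0 = 7
Q: 2·0+5·6+1·0 = 30 | 1·0+5·0+5·6 = 30
X: 2·0+5·6+1·0 = 30 | 1·5+5·0+5·5 = 30
G: 2·6+5·8+1·0 = 52 | 1·7+5·6+5·3 = 52
A: 2·0+5·8+1·0 = 40 | 1·0+5·1+5·7 = 40
gcd(2,5,1,1,5,5) = 1

Coefficients: [2, 5, 1, 1, 5, 5]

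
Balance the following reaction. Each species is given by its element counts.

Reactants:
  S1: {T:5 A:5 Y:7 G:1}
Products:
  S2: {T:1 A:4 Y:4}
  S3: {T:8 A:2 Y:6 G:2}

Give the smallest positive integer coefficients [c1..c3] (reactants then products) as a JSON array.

T: 2·5 = 10 | 2·1+1·8 = 10
A: 2·5 = 10 | 2·4+1·2 = 10
Y: 2·7 = 14 | 2·4+1·6 = 14
G: 2·1 = 2 | 2·0+1·2 = 2
gcd(2,2,1) = 1

Coefficients: [2, 2, 1]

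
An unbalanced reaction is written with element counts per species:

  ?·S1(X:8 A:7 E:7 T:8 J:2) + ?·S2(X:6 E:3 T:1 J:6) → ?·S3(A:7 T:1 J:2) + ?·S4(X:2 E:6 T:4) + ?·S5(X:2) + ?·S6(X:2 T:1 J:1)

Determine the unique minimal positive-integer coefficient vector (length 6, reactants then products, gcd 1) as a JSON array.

Coefficients: [3, 1, 3, 4, 5, 6]

X: 3·8+1·6 = 30 | 3·0+4·2+5·2+6·2 = 30
A: 3·7+1·0 = 21 | 3·7+4·0+5·0+6·0 = 21
E: 3·7+1·3 = 24 | 3·0+4·6+5·0+6·0 = 24
T: 3·8+1·1 = 25 | 3·1+4·4+5·0+6·1 = 25
J: 3·2+1·6 = 12 | 3·2+4·0+5·0+6·1 = 12
gcd(3,1,3,4,5,6) = 1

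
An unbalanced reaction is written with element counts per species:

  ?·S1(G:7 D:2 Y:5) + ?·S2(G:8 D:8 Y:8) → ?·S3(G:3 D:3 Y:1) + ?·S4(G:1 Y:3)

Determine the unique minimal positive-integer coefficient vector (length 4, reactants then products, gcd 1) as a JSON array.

Coefficients: [1, 2, 6, 5]

G: 1·7+2·8 = 23 | 6·3+5·1 = 23
D: 1·2+2·8 = 18 | 6·3+5·0 = 18
Y: 1·5+2·8 = 21 | 6·1+5·3 = 21
gcd(1,2,6,5) = 1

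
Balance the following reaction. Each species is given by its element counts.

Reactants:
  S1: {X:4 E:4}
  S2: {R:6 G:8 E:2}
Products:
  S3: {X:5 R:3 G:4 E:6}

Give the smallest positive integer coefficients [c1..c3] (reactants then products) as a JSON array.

X: 5·4+2·0 = 20 | 4·5 = 20
R: 5·0+2·6 = 12 | 4·3 = 12
G: 5·0+2·8 = 16 | 4·4 = 16
E: 5·4+2·2 = 24 | 4·6 = 24
gcd(5,2,4) = 1

Coefficients: [5, 2, 4]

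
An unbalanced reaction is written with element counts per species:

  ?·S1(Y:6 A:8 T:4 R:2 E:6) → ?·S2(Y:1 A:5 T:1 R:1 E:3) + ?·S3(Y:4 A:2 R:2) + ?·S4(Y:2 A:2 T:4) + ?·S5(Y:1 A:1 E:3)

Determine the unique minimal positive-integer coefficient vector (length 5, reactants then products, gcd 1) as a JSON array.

Coefficients: [5, 4, 3, 4, 6]

Y: 5·6 = 30 | 4·1+3·4+4·2+6·1 = 30
A: 5·8 = 40 | 4·5+3·2+4·2+6·1 = 40
T: 5·4 = 20 | 4·1+3·0+4·4+6·0 = 20
R: 5·2 = 10 | 4·1+3·2+4·0+6·0 = 10
E: 5·6 = 30 | 4·3+3·0+4·0+6·3 = 30
gcd(5,4,3,4,6) = 1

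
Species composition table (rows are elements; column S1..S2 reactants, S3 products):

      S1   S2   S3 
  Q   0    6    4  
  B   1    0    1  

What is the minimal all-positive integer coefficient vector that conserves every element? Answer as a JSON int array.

Coefficients: [3, 2, 3]

Q: 3·0+2·6 = 12 | 3·4 = 12
B: 3·1+2·0 = 3 | 3·1 = 3
gcd(3,2,3) = 1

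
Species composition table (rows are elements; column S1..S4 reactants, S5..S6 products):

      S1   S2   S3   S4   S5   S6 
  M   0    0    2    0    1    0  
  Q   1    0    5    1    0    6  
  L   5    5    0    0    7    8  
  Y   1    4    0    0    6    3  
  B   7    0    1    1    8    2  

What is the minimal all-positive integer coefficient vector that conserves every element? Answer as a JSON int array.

Coefficients: [2, 4, 1, 5, 2, 2]

M: 2·0+4·0+1·2+5·0 = 2 | 2·1+2·0 = 2
Q: 2·1+4·0+1·5+5·1 = 12 | 2·0+2·6 = 12
L: 2·5+4·5+1·0+5·0 = 30 | 2·7+2·8 = 30
Y: 2·1+4·4+1·0+5·0 = 18 | 2·6+2·3 = 18
B: 2·7+4·0+1·1+5·1 = 20 | 2·8+2·2 = 20
gcd(2,4,1,5,2,2) = 1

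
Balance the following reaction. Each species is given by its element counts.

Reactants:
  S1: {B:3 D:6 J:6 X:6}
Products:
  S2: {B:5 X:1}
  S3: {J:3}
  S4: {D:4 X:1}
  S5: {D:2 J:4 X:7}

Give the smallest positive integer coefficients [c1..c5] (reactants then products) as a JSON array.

B: 5·3 = 15 | 3·5+6·0+6·0+3·0 = 15
D: 5·6 = 30 | 3·0+6·0+6·4+3·2 = 30
J: 5·6 = 30 | 3·0+6·3+6·0+3·4 = 30
X: 5·6 = 30 | 3·1+6·0+6·1+3·7 = 30
gcd(5,3,6,6,3) = 1

Coefficients: [5, 3, 6, 6, 3]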